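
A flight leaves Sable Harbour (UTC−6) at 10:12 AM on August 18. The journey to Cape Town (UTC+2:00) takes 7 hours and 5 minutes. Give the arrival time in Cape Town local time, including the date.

Cape Town is 8:00 ahead of Sable Harbour.
After 7 hours and 5 minutes it is 5:17 PM in Sable Harbour.
Shift by the zone difference: 5:17 PM + 8:00 = 1:17 AM on Aug 19 in Cape Town.

1:17 AM on August 19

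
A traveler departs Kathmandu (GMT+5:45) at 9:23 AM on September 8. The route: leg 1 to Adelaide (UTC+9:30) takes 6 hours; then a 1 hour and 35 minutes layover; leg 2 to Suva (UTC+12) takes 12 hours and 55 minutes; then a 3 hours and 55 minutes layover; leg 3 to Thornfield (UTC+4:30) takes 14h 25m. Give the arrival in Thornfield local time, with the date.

Convert departure to UTC: 9:23 AM − 5:45 = 3:38 AM UTC on Sep 8.
Add 6 hours leg 1 → 9:38 AM UTC.
Add 1 hour 35 minutes layover in Adelaide → 11:13 AM UTC.
Add 12 hours 55 minutes leg 2 → 12:08 AM UTC (Sep 9).
Add 3 hours 55 minutes layover in Suva → 4:03 AM UTC.
Add 14 hours 25 minutes leg 3 → 6:28 PM UTC.
Thornfield is UTC+4:30, so local arrival = 6:28 PM + 4:30 = 10:58 PM on Sep 9.

10:58 PM on September 9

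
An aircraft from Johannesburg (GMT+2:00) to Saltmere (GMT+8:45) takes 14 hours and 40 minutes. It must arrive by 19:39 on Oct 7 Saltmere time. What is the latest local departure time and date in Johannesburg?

22:14 on Oct 6

Target arrival in UTC: 19:39 − 8:45 = 10:54 on Oct 7.
Subtract 14 hours 40 minutes → departure 20:14 UTC on Oct 6.
Johannesburg is UTC+2:00: 20:14 + 2:00 = 22:14 on Oct 6.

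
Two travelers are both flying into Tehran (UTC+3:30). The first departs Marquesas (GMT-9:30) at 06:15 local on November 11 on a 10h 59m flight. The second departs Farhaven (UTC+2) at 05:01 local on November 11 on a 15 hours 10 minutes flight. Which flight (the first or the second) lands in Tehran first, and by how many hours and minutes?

Flight 1 in UTC: 06:15 + 9:30 = 15:45 on Nov 11.
+10 hours and 59 minutes → arrive 02:44 UTC on Nov 12.
Flight 2 in UTC: 05:01 − 2:00 = 03:01 on Nov 11.
+15 hours 10 minutes → arrive 18:11 UTC on Nov 11.
Flight 2 lands earlier by 8 hours 33 minutes.

the second, by 8 hours 33 minutes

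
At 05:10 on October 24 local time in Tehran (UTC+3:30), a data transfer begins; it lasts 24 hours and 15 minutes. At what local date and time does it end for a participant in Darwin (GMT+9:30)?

Convert start to UTC: 05:10 − 3:30 = 01:40 UTC on Oct 24.
Add 24 hours and 15 minutes duration → 01:55 UTC (Oct 25).
Darwin is UTC+9:30, so local end time = 01:55 + 9:30 = 11:25 on Oct 25.

11:25 on Oct 25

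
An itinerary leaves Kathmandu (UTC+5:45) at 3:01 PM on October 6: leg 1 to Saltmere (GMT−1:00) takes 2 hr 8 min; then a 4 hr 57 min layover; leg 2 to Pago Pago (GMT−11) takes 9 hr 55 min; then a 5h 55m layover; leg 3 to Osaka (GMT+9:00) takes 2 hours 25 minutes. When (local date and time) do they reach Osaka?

Convert departure to UTC: 3:01 PM − 5:45 = 9:16 AM UTC on Oct 6.
Add 2 hours 8 minutes leg 1 → 11:24 AM UTC.
Add 4 hours 57 minutes layover in Saltmere → 4:21 PM UTC.
Add 9 hours 55 minutes leg 2 → 2:16 AM UTC (Oct 7).
Add 5 hours 55 minutes layover in Pago Pago → 8:11 AM UTC.
Add 2 hours 25 minutes leg 3 → 10:36 AM UTC.
Osaka is UTC+9:00, so local arrival = 10:36 AM + 9:00 = 7:36 PM on Oct 7.

7:36 PM on October 7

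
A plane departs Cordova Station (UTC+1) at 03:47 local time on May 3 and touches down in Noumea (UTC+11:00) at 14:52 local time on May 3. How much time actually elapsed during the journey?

Departure in UTC: 03:47 − 1:00 = 02:47 on May 3.
Arrival in UTC: 14:52 − 11:00 = 03:52 on May 3.
Elapsed = 03:52 − 02:47 = 1 hour 5 minutes.

1 hour 5 minutes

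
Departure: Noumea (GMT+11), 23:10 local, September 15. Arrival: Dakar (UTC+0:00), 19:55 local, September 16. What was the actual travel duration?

31 hours 45 minutes

Departure in UTC: 23:10 − 11:00 = 12:10 on Sep 15.
Arrival is already UTC: 19:55 on Sep 16.
Elapsed = 19:55 − 12:10 (+1 day) = 31 hours 45 minutes.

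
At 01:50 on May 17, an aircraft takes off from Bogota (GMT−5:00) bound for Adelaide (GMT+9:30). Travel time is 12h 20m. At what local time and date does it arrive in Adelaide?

04:40 on May 18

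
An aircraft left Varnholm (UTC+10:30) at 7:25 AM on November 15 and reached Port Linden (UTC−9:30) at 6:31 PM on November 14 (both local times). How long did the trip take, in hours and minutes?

Departure in UTC: 7:25 AM − 10:30 = 8:55 PM on Nov 14.
Arrival in UTC: 6:31 PM + 9:30 = 4:01 AM on Nov 15.
Elapsed = 4:01 AM − 8:55 PM (+1 day) = 7 hours 6 minutes.

7 hours 6 minutes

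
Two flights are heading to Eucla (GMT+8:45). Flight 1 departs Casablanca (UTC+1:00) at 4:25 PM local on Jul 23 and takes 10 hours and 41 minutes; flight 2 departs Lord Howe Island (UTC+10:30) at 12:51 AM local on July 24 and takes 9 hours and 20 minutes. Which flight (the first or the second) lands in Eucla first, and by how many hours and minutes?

the second, by 2 hours 25 minutes

Flight 1 in UTC: 4:25 PM − 1:00 = 3:25 PM on Jul 23.
+10 hours 41 minutes → arrive 2:06 AM UTC on Jul 24.
Flight 2 in UTC: 12:51 AM − 10:30 = 2:21 PM on Jul 23.
+9 hours and 20 minutes → arrive 11:41 PM UTC on Jul 23.
Flight 2 lands earlier by 2 hours 25 minutes.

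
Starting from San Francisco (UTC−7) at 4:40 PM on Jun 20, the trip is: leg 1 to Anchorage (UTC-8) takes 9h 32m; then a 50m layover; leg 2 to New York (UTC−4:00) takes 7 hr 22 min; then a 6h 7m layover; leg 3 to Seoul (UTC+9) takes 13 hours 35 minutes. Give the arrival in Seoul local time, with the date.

10:06 PM on Jun 22

Convert departure to UTC: 4:40 PM + 7:00 = 11:40 PM UTC on Jun 20.
Add 9 hours 32 minutes leg 1 → 9:12 AM UTC (Jun 21).
Add 50 minutes layover in Anchorage → 10:02 AM UTC.
Add 7 hours 22 minutes leg 2 → 5:24 PM UTC.
Add 6 hours 7 minutes layover in New York → 11:31 PM UTC.
Add 13 hours and 35 minutes leg 3 → 1:06 PM UTC (Jun 22).
Seoul is UTC+9:00, so local arrival = 1:06 PM + 9:00 = 10:06 PM on Jun 22.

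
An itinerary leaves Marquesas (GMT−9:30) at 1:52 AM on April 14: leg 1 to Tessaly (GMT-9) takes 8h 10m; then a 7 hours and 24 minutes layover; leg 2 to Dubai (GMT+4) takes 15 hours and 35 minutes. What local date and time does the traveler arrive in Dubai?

Convert departure to UTC: 1:52 AM + 9:30 = 11:22 AM UTC on Apr 14.
Add 8 hours and 10 minutes leg 1 → 7:32 PM UTC.
Add 7 hours 24 minutes layover in Tessaly → 2:56 AM UTC (Apr 15).
Add 15 hours 35 minutes leg 2 → 6:31 PM UTC.
Dubai is UTC+4:00, so local arrival = 6:31 PM + 4:00 = 10:31 PM on Apr 15.

10:31 PM on Apr 15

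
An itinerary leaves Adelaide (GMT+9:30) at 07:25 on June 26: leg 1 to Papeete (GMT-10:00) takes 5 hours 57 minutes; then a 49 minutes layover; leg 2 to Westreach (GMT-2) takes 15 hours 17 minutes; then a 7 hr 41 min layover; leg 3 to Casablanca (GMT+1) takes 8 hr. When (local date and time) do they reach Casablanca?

Convert departure to UTC: 07:25 − 9:30 = 21:55 UTC on Jun 25.
Add 5 hours 57 minutes leg 1 → 03:52 UTC (Jun 26).
Add 49 minutes layover in Papeete → 04:41 UTC.
Add 15 hours 17 minutes leg 2 → 19:58 UTC.
Add 7 hours 41 minutes layover in Westreach → 03:39 UTC (Jun 27).
Add 8 hours leg 3 → 11:39 UTC.
Casablanca is UTC+1:00, so local arrival = 11:39 + 1:00 = 12:39 on Jun 27.

12:39 on June 27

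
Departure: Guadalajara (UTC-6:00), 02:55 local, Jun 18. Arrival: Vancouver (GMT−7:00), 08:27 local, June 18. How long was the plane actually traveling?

6 hours 32 minutes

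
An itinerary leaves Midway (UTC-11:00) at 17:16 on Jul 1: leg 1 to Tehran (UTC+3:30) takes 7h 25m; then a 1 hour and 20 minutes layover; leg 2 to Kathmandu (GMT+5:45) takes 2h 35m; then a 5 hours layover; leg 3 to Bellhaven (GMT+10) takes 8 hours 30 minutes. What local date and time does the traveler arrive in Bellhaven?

Convert departure to UTC: 17:16 + 11:00 = 04:16 UTC on Jul 2.
Add 7 hours and 25 minutes leg 1 → 11:41 UTC.
Add 1 hour and 20 minutes layover in Tehran → 13:01 UTC.
Add 2 hours 35 minutes leg 2 → 15:36 UTC.
Add 5 hours layover in Kathmandu → 20:36 UTC.
Add 8 hours 30 minutes leg 3 → 05:06 UTC (Jul 3).
Bellhaven is UTC+10:00, so local arrival = 05:06 + 10:00 = 15:06 on Jul 3.

15:06 on July 3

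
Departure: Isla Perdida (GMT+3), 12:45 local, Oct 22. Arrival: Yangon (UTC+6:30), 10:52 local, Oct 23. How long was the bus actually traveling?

18 hours 37 minutes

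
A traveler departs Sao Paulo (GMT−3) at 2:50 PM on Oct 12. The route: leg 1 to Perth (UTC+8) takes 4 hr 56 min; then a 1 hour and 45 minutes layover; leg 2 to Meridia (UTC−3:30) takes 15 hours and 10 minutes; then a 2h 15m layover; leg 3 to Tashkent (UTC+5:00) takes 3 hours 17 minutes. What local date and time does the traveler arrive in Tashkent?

2:13 AM on Oct 14

Convert departure to UTC: 2:50 PM + 3:00 = 5:50 PM UTC on Oct 12.
Add 4 hours 56 minutes leg 1 → 10:46 PM UTC.
Add 1 hour and 45 minutes layover in Perth → 12:31 AM UTC (Oct 13).
Add 15 hours 10 minutes leg 2 → 3:41 PM UTC.
Add 2 hours 15 minutes layover in Meridia → 5:56 PM UTC.
Add 3 hours 17 minutes leg 3 → 9:13 PM UTC.
Tashkent is UTC+5:00, so local arrival = 9:13 PM + 5:00 = 2:13 AM on Oct 14.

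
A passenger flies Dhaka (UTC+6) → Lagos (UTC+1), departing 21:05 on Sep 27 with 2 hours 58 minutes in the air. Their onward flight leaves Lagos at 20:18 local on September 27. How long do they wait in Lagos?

1 hour 15 minutes

Convert departure to UTC: 21:05 − 6:00 = 15:05 UTC on Sep 27.
Add 2 hours and 58 minutes flight time → 18:03 UTC.
Lagos is UTC+1:00, so local arrival = 18:03 + 1:00 = 19:03 on Sep 27.
Layover = 20:18 − 19:03 = 1 hour 15 minutes.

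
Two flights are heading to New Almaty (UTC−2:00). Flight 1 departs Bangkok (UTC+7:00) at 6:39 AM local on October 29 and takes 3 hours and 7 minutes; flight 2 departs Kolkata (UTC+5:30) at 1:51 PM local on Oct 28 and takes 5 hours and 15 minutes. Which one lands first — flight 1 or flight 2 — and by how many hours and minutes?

the second, by 13 hours 10 minutes

Flight 1 in UTC: 6:39 AM − 7:00 = 11:39 PM on Oct 28.
+3 hours and 7 minutes → arrive 2:46 AM UTC on Oct 29.
Flight 2 in UTC: 1:51 PM − 5:30 = 8:21 AM on Oct 28.
+5 hours and 15 minutes → arrive 1:36 PM UTC on Oct 28.
Flight 2 lands earlier by 13 hours 10 minutes.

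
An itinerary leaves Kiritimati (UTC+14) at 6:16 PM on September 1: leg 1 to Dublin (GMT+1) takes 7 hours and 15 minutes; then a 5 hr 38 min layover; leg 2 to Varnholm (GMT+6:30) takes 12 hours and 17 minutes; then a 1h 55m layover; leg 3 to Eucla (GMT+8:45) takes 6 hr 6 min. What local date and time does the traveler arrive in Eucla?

Convert departure to UTC: 6:16 PM − 14:00 = 4:16 AM UTC on Sep 1.
Add 7 hours and 15 minutes leg 1 → 11:31 AM UTC.
Add 5 hours 38 minutes layover in Dublin → 5:09 PM UTC.
Add 12 hours 17 minutes leg 2 → 5:26 AM UTC (Sep 2).
Add 1 hour and 55 minutes layover in Varnholm → 7:21 AM UTC.
Add 6 hours and 6 minutes leg 3 → 1:27 PM UTC.
Eucla is UTC+8:45, so local arrival = 1:27 PM + 8:45 = 10:12 PM on Sep 2.

10:12 PM on September 2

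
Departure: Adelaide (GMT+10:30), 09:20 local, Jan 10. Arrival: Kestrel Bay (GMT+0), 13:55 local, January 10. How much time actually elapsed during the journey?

15 hours 5 minutes

Kestrel Bay is 10:30 behind Adelaide.
Clock-face elapsed time (ignoring zones) is 4 hours 35 minutes.
Actual elapsed = 4 hours 35 minutes + 10:30 = 15 hours 5 minutes.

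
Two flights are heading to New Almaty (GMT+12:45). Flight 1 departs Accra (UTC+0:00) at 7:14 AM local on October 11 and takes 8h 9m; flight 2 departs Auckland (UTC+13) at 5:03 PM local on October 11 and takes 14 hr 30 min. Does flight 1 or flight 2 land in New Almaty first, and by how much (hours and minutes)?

Flight 1 departs at 7:14 AM UTC (Oct 11).
+8 hours 9 minutes → arrive 3:23 PM UTC on Oct 11.
Flight 2 in UTC: 5:03 PM − 13:00 = 4:03 AM on Oct 11.
+14 hours 30 minutes → arrive 6:33 PM UTC on Oct 11.
Flight 1 lands earlier by 3 hours 10 minutes.

the first, by 3 hours 10 minutes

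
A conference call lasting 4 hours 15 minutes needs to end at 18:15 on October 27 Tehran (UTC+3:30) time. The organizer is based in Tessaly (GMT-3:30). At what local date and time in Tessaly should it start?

07:00 on Oct 27

Target end time in UTC: 18:15 − 3:30 = 14:45 on Oct 27.
Subtract 4 hours 15 minutes → start 10:30 UTC on Oct 27.
Tessaly is UTC−3:30: 10:30 − 3:30 = 07:00 on Oct 27.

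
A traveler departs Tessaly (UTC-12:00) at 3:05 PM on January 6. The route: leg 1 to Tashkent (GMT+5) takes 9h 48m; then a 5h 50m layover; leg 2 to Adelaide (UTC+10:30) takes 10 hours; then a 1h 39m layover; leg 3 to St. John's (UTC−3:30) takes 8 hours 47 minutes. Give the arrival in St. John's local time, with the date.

11:39 AM on January 8

Convert departure to UTC: 3:05 PM + 12:00 = 3:05 AM UTC on Jan 7.
Add 9 hours and 48 minutes leg 1 → 12:53 PM UTC.
Add 5 hours 50 minutes layover in Tashkent → 6:43 PM UTC.
Add 10 hours leg 2 → 4:43 AM UTC (Jan 8).
Add 1 hour and 39 minutes layover in Adelaide → 6:22 AM UTC.
Add 8 hours and 47 minutes leg 3 → 3:09 PM UTC.
St. John's is UTC−3:30, so local arrival = 3:09 PM − 3:30 = 11:39 AM on Jan 8.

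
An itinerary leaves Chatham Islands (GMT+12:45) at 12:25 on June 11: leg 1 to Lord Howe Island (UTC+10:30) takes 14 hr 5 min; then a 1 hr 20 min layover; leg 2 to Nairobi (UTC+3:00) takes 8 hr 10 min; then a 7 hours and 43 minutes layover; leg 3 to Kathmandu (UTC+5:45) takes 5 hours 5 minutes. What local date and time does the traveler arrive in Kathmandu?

Convert departure to UTC: 12:25 − 12:45 = 23:40 UTC on Jun 10.
Add 14 hours and 5 minutes leg 1 → 13:45 UTC (Jun 11).
Add 1 hour 20 minutes layover in Lord Howe Island → 15:05 UTC.
Add 8 hours 10 minutes leg 2 → 23:15 UTC.
Add 7 hours 43 minutes layover in Nairobi → 06:58 UTC (Jun 12).
Add 5 hours 5 minutes leg 3 → 12:03 UTC.
Kathmandu is UTC+5:45, so local arrival = 12:03 + 5:45 = 17:48 on Jun 12.

17:48 on Jun 12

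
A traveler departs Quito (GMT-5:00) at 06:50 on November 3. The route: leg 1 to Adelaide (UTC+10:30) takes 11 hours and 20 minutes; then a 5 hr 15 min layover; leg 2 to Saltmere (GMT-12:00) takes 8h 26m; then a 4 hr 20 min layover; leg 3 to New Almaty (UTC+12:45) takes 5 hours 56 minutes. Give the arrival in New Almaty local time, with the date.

11:52 on November 5

Convert departure to UTC: 06:50 + 5:00 = 11:50 UTC on Nov 3.
Add 11 hours 20 minutes leg 1 → 23:10 UTC.
Add 5 hours 15 minutes layover in Adelaide → 04:25 UTC (Nov 4).
Add 8 hours and 26 minutes leg 2 → 12:51 UTC.
Add 4 hours 20 minutes layover in Saltmere → 17:11 UTC.
Add 5 hours and 56 minutes leg 3 → 23:07 UTC.
New Almaty is UTC+12:45, so local arrival = 23:07 + 12:45 = 11:52 on Nov 5.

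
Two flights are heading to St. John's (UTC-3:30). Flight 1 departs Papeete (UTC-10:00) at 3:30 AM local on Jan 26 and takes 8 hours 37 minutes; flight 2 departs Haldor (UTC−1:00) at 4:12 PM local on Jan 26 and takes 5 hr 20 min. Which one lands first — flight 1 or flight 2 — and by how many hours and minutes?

Flight 1 in UTC: 3:30 AM + 10:00 = 1:30 PM on Jan 26.
+8 hours 37 minutes → arrive 10:07 PM UTC on Jan 26.
Flight 2 in UTC: 4:12 PM + 1:00 = 5:12 PM on Jan 26.
+5 hours 20 minutes → arrive 10:32 PM UTC on Jan 26.
Flight 1 lands earlier by 25 minutes.

the first, by 25 minutes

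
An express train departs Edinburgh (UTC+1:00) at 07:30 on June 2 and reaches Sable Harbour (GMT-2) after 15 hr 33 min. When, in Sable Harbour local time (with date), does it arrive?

20:03 on June 2

Convert departure to UTC: 07:30 − 1:00 = 06:30 UTC on Jun 2.
Add 15 hours and 33 minutes travel time → 22:03 UTC.
Sable Harbour is UTC−2:00, so local arrival = 22:03 − 2:00 = 20:03 on Jun 2.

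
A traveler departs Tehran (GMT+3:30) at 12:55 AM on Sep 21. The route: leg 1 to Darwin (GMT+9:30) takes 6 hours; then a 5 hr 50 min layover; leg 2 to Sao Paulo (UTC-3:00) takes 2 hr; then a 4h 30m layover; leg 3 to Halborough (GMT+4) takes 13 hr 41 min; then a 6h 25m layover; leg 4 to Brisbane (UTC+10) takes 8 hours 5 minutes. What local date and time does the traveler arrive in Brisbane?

Convert departure to UTC: 12:55 AM − 3:30 = 9:25 PM UTC on Sep 20.
Add 6 hours leg 1 → 3:25 AM UTC (Sep 21).
Add 5 hours and 50 minutes layover in Darwin → 9:15 AM UTC.
Add 2 hours leg 2 → 11:15 AM UTC.
Add 4 hours and 30 minutes layover in Sao Paulo → 3:45 PM UTC.
Add 13 hours and 41 minutes leg 3 → 5:26 AM UTC (Sep 22).
Add 6 hours 25 minutes layover in Halborough → 11:51 AM UTC.
Add 8 hours and 5 minutes leg 4 → 7:56 PM UTC.
Brisbane is UTC+10:00, so local arrival = 7:56 PM + 10:00 = 5:56 AM on Sep 23.

5:56 AM on Sep 23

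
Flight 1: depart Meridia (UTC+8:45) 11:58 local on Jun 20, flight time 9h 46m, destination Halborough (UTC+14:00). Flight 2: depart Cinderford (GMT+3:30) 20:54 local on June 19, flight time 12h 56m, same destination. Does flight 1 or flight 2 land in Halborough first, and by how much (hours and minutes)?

the second, by 6 hours 39 minutes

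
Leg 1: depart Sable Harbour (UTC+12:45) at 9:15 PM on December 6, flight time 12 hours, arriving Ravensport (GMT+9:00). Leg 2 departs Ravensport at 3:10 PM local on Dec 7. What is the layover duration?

9 hours 40 minutes

Convert departure to UTC: 9:15 PM − 12:45 = 8:30 AM UTC on Dec 6.
Add 12 hours flight time → 8:30 PM UTC.
Ravensport is UTC+9:00, so local arrival = 8:30 PM + 9:00 = 5:30 AM on Dec 7.
Layover = 3:10 PM − 5:30 AM = 9 hours 40 minutes.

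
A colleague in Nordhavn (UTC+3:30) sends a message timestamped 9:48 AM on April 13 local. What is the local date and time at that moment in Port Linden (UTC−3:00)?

3:18 AM on April 13

Port Linden is 6:30 behind Nordhavn.
Shift by the zone difference: 9:48 AM − 6:30 = 3:18 AM on Apr 13 in Port Linden.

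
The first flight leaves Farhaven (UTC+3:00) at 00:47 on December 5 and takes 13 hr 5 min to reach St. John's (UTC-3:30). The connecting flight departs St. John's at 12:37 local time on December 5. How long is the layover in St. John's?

5 hours 15 minutes

Convert departure to UTC: 00:47 − 3:00 = 21:47 UTC on Dec 4.
Add 13 hours and 5 minutes flight time → 10:52 UTC (Dec 5).
St. John's is UTC−3:30, so local arrival = 10:52 − 3:30 = 07:22 on Dec 5.
Layover = 12:37 − 07:22 = 5 hours 15 minutes.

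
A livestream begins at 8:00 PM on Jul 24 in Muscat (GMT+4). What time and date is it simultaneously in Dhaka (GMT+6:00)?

10:00 PM on July 24

In UTC: 8:00 PM − 4:00 = 4:00 PM on Jul 24.
Dhaka is UTC+6:00: 4:00 PM + 6:00 = 10:00 PM on Jul 24.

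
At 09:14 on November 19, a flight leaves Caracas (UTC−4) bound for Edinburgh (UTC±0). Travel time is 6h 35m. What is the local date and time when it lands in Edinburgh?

Convert departure to UTC: 09:14 + 4:00 = 13:14 UTC on Nov 19.
Add 6 hours 35 minutes travel time → 19:49 UTC.
Edinburgh is UTC+0, so local arrival is the same: 19:49 on Nov 19.

19:49 on Nov 19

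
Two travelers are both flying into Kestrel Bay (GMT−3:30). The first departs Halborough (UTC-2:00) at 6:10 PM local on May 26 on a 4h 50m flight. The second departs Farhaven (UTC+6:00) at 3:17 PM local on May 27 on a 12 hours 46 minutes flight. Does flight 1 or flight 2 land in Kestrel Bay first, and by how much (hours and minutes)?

the first, by 21 hours 3 minutes

Flight 1 in UTC: 6:10 PM + 2:00 = 8:10 PM on May 26.
+4 hours 50 minutes → arrive 1:00 AM UTC on May 27.
Flight 2 in UTC: 3:17 PM − 6:00 = 9:17 AM on May 27.
+12 hours and 46 minutes → arrive 10:03 PM UTC on May 27.
Flight 1 lands earlier by 21 hours 3 minutes.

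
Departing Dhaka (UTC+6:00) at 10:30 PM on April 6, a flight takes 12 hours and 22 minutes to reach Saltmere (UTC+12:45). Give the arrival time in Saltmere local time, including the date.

5:37 PM on April 7

Convert departure to UTC: 10:30 PM − 6:00 = 4:30 PM UTC on Apr 6.
Add 12 hours 22 minutes travel time → 4:52 AM UTC (Apr 7).
Saltmere is UTC+12:45, so local arrival = 4:52 AM + 12:45 = 5:37 PM on Apr 7.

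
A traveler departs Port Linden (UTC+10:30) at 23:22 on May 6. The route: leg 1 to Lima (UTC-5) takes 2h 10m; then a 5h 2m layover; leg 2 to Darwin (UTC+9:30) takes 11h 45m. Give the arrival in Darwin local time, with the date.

Convert departure to UTC: 23:22 − 10:30 = 12:52 UTC on May 6.
Add 2 hours 10 minutes leg 1 → 15:02 UTC.
Add 5 hours and 2 minutes layover in Lima → 20:04 UTC.
Add 11 hours 45 minutes leg 2 → 07:49 UTC (May 7).
Darwin is UTC+9:30, so local arrival = 07:49 + 9:30 = 17:19 on May 7.

17:19 on May 7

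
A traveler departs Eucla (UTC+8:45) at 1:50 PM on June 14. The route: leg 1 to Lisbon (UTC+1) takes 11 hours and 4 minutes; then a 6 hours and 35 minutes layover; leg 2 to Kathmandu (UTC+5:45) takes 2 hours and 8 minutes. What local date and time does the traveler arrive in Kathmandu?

Convert departure to UTC: 1:50 PM − 8:45 = 5:05 AM UTC on Jun 14.
Add 11 hours 4 minutes leg 1 → 4:09 PM UTC.
Add 6 hours and 35 minutes layover in Lisbon → 10:44 PM UTC.
Add 2 hours and 8 minutes leg 2 → 12:52 AM UTC (Jun 15).
Kathmandu is UTC+5:45, so local arrival = 12:52 AM + 5:45 = 6:37 AM on Jun 15.

6:37 AM on Jun 15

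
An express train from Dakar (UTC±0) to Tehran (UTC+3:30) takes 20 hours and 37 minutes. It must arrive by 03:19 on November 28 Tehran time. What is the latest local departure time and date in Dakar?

03:12 on Nov 27

Target arrival in UTC: 03:19 − 3:30 = 23:49 on Nov 27.
Subtract 20 hours and 37 minutes → departure 03:12 UTC on Nov 27.
Dakar is UTC+0, so departure is 03:12 on Nov 27.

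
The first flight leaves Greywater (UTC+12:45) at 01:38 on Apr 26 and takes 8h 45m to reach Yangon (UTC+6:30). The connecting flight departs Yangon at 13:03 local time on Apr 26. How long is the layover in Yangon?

Convert departure to UTC: 01:38 − 12:45 = 12:53 UTC on Apr 25.
Add 8 hours 45 minutes flight time → 21:38 UTC.
Yangon is UTC+6:30, so local arrival = 21:38 + 6:30 = 04:08 on Apr 26.
Layover = 13:03 − 04:08 = 8 hours 55 minutes.

8 hours 55 minutes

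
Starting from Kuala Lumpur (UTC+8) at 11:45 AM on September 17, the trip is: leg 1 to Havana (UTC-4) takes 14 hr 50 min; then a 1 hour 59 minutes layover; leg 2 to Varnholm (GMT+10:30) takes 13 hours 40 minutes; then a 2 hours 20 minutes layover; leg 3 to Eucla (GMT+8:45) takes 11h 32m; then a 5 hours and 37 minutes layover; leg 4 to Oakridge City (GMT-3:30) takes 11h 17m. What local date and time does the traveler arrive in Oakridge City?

1:30 PM on Sep 19

Convert departure to UTC: 11:45 AM − 8:00 = 3:45 AM UTC on Sep 17.
Add 14 hours 50 minutes leg 1 → 6:35 PM UTC.
Add 1 hour and 59 minutes layover in Havana → 8:34 PM UTC.
Add 13 hours 40 minutes leg 2 → 10:14 AM UTC (Sep 18).
Add 2 hours and 20 minutes layover in Varnholm → 12:34 PM UTC.
Add 11 hours 32 minutes leg 3 → 12:06 AM UTC (Sep 19).
Add 5 hours 37 minutes layover in Eucla → 5:43 AM UTC.
Add 11 hours 17 minutes leg 4 → 5:00 PM UTC.
Oakridge City is UTC−3:30, so local arrival = 5:00 PM − 3:30 = 1:30 PM on Sep 19.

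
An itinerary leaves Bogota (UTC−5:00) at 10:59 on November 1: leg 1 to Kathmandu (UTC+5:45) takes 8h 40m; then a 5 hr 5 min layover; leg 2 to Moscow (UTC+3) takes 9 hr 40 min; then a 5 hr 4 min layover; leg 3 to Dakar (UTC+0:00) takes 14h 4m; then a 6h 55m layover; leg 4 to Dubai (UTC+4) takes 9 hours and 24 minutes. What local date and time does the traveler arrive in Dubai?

06:51 on Nov 4

Convert departure to UTC: 10:59 + 5:00 = 15:59 UTC on Nov 1.
Add 8 hours and 40 minutes leg 1 → 00:39 UTC (Nov 2).
Add 5 hours 5 minutes layover in Kathmandu → 05:44 UTC.
Add 9 hours and 40 minutes leg 2 → 15:24 UTC.
Add 5 hours 4 minutes layover in Moscow → 20:28 UTC.
Add 14 hours and 4 minutes leg 3 → 10:32 UTC (Nov 3).
Add 6 hours 55 minutes layover in Dakar → 17:27 UTC.
Add 9 hours 24 minutes leg 4 → 02:51 UTC (Nov 4).
Dubai is UTC+4:00, so local arrival = 02:51 + 4:00 = 06:51 on Nov 4.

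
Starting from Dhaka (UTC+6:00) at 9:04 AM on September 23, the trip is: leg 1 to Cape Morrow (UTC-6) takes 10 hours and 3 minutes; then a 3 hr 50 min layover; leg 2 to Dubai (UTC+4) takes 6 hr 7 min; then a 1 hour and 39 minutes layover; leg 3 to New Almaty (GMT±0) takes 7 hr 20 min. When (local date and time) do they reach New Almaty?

Convert departure to UTC: 9:04 AM − 6:00 = 3:04 AM UTC on Sep 23.
Add 10 hours 3 minutes leg 1 → 1:07 PM UTC.
Add 3 hours and 50 minutes layover in Cape Morrow → 4:57 PM UTC.
Add 6 hours and 7 minutes leg 2 → 11:04 PM UTC.
Add 1 hour and 39 minutes layover in Dubai → 12:43 AM UTC (Sep 24).
Add 7 hours 20 minutes leg 3 → 8:03 AM UTC.
New Almaty is UTC+0, so local arrival is the same: 8:03 AM on Sep 24.

8:03 AM on September 24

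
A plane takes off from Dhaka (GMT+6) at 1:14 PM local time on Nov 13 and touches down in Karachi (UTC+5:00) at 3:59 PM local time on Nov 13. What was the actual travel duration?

3 hours 45 minutes

Karachi is 1:00 behind Dhaka.
Clock-face elapsed time (ignoring zones) is 2 hours 45 minutes.
Actual elapsed = 2 hours 45 minutes + 1:00 = 3 hours 45 minutes.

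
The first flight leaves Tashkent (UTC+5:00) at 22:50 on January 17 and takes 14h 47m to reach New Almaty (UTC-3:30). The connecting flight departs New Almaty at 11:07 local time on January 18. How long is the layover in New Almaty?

6 hours

Convert departure to UTC: 22:50 − 5:00 = 17:50 UTC on Jan 17.
Add 14 hours and 47 minutes flight time → 08:37 UTC (Jan 18).
New Almaty is UTC−3:30, so local arrival = 08:37 − 3:30 = 05:07 on Jan 18.
Layover = 11:07 − 05:07 = 6 hours.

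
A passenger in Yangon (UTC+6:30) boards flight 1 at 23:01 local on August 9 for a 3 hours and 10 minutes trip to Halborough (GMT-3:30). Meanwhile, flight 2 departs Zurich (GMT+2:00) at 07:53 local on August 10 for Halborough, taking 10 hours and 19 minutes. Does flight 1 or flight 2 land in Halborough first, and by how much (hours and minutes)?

the first, by 20 hours 31 minutes

Flight 1 in UTC: 23:01 − 6:30 = 16:31 on Aug 9.
+3 hours 10 minutes → arrive 19:41 UTC on Aug 9.
Flight 2 in UTC: 07:53 − 2:00 = 05:53 on Aug 10.
+10 hours 19 minutes → arrive 16:12 UTC on Aug 10.
Flight 1 lands earlier by 20 hours 31 minutes.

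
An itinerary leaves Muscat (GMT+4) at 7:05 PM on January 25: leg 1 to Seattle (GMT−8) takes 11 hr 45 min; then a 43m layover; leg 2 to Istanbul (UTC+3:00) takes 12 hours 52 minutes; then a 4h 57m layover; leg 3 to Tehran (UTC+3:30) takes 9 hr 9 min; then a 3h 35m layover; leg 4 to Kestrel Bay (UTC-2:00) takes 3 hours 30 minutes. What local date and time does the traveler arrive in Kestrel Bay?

Convert departure to UTC: 7:05 PM − 4:00 = 3:05 PM UTC on Jan 25.
Add 11 hours 45 minutes leg 1 → 2:50 AM UTC (Jan 26).
Add 43 minutes layover in Seattle → 3:33 AM UTC.
Add 12 hours 52 minutes leg 2 → 4:25 PM UTC.
Add 4 hours 57 minutes layover in Istanbul → 9:22 PM UTC.
Add 9 hours 9 minutes leg 3 → 6:31 AM UTC (Jan 27).
Add 3 hours and 35 minutes layover in Tehran → 10:06 AM UTC.
Add 3 hours 30 minutes leg 4 → 1:36 PM UTC.
Kestrel Bay is UTC−2:00, so local arrival = 1:36 PM − 2:00 = 11:36 AM on Jan 27.

11:36 AM on January 27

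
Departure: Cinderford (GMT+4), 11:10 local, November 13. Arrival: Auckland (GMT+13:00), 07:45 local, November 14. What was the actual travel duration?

11 hours 35 minutes

Departure in UTC: 11:10 − 4:00 = 07:10 on Nov 13.
Arrival in UTC: 07:45 − 13:00 = 18:45 on Nov 13.
Elapsed = 18:45 − 07:10 = 11 hours 35 minutes.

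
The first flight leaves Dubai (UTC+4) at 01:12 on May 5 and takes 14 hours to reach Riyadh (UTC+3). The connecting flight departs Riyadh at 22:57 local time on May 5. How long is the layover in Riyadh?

8 hours 45 minutes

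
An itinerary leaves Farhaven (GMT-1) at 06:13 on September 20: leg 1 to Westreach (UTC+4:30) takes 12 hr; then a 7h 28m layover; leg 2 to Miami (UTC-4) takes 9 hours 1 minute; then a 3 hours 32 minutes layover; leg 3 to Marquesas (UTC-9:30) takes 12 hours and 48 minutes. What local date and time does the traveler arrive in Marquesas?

18:32 on Sep 21

Convert departure to UTC: 06:13 + 1:00 = 07:13 UTC on Sep 20.
Add 12 hours leg 1 → 19:13 UTC.
Add 7 hours and 28 minutes layover in Westreach → 02:41 UTC (Sep 21).
Add 9 hours 1 minute leg 2 → 11:42 UTC.
Add 3 hours 32 minutes layover in Miami → 15:14 UTC.
Add 12 hours 48 minutes leg 3 → 04:02 UTC (Sep 22).
Marquesas is UTC−9:30, so local arrival = 04:02 − 9:30 = 18:32 on Sep 21.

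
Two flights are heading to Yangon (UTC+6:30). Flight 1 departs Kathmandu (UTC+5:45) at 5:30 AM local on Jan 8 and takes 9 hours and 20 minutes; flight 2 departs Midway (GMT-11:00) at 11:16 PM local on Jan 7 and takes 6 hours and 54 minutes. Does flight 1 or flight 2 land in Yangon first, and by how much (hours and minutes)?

the first, by 8 hours 5 minutes

Flight 1 in UTC: 5:30 AM − 5:45 = 11:45 PM on Jan 7.
+9 hours 20 minutes → arrive 9:05 AM UTC on Jan 8.
Flight 2 in UTC: 11:16 PM + 11:00 = 10:16 AM on Jan 8.
+6 hours 54 minutes → arrive 5:10 PM UTC on Jan 8.
Flight 1 lands earlier by 8 hours 5 minutes.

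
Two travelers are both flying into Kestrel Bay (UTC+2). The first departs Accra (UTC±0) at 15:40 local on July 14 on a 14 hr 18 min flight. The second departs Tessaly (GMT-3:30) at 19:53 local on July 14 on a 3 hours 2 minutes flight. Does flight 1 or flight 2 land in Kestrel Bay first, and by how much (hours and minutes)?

Flight 1 departs at 15:40 UTC (Jul 14).
+14 hours 18 minutes → arrive 05:58 UTC on Jul 15.
Flight 2 in UTC: 19:53 + 3:30 = 23:23 on Jul 14.
+3 hours and 2 minutes → arrive 02:25 UTC on Jul 15.
Flight 2 lands earlier by 3 hours 33 minutes.

the second, by 3 hours 33 minutes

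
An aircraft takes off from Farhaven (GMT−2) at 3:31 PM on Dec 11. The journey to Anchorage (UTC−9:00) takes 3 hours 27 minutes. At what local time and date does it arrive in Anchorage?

11:58 AM on December 11

Convert departure to UTC: 3:31 PM + 2:00 = 5:31 PM UTC on Dec 11.
Add 3 hours 27 minutes travel time → 8:58 PM UTC.
Anchorage is UTC−9:00, so local arrival = 8:58 PM − 9:00 = 11:58 AM on Dec 11.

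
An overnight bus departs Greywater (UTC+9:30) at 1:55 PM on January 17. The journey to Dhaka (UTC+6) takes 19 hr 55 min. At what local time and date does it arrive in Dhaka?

Dhaka is 3:30 behind Greywater.
After 19 hours 55 minutes it is 9:50 AM (Jan 18) in Greywater.
Shift by the zone difference: 9:50 AM − 3:30 = 6:20 AM on Jan 18 in Dhaka.

6:20 AM on Jan 18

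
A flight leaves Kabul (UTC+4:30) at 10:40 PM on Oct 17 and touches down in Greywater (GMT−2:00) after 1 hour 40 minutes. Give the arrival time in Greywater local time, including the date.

5:50 PM on October 17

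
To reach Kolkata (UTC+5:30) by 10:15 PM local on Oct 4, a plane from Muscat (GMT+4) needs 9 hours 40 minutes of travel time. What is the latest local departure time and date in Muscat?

Target arrival in UTC: 10:15 PM − 5:30 = 4:45 PM on Oct 4.
Subtract 9 hours and 40 minutes → departure 7:05 AM UTC on Oct 4.
Muscat is UTC+4:00: 7:05 AM + 4:00 = 11:05 AM on Oct 4.

11:05 AM on October 4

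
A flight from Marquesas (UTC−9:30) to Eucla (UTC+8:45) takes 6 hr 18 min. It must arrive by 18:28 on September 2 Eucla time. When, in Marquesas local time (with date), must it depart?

Target arrival in UTC: 18:28 − 8:45 = 09:43 on Sep 2.
Subtract 6 hours 18 minutes → departure 03:25 UTC on Sep 2.
Marquesas is UTC−9:30: 03:25 − 9:30 = 17:55 on Sep 1.

17:55 on Sep 1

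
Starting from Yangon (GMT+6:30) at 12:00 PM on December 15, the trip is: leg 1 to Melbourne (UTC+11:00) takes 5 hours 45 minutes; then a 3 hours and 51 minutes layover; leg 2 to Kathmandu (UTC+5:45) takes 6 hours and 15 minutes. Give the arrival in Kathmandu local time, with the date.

3:06 AM on Dec 16

Convert departure to UTC: 12:00 PM − 6:30 = 5:30 AM UTC on Dec 15.
Add 5 hours 45 minutes leg 1 → 11:15 AM UTC.
Add 3 hours and 51 minutes layover in Melbourne → 3:06 PM UTC.
Add 6 hours 15 minutes leg 2 → 9:21 PM UTC.
Kathmandu is UTC+5:45, so local arrival = 9:21 PM + 5:45 = 3:06 AM on Dec 16.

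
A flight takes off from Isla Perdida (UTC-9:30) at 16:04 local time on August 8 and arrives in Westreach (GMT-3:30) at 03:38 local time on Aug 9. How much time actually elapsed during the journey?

5 hours 34 minutes

Westreach is 6:00 ahead of Isla Perdida.
Clock-face elapsed time (ignoring zones) is 11 hours 34 minutes.
Actual elapsed = 11 hours 34 minutes − 6:00 = 5 hours 34 minutes.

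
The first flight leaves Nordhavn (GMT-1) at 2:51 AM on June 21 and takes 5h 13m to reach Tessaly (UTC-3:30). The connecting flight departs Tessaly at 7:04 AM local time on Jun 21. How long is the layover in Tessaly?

1 hour 30 minutes

Convert departure to UTC: 2:51 AM + 1:00 = 3:51 AM UTC on Jun 21.
Add 5 hours and 13 minutes flight time → 9:04 AM UTC.
Tessaly is UTC−3:30, so local arrival = 9:04 AM − 3:30 = 5:34 AM on Jun 21.
Layover = 7:04 AM − 5:34 AM = 1 hour 30 minutes.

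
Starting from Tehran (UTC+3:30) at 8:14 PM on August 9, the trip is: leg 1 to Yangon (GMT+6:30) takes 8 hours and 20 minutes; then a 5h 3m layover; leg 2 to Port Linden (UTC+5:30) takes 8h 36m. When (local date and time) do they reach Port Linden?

8:13 PM on Aug 10

Convert departure to UTC: 8:14 PM − 3:30 = 4:44 PM UTC on Aug 9.
Add 8 hours 20 minutes leg 1 → 1:04 AM UTC (Aug 10).
Add 5 hours 3 minutes layover in Yangon → 6:07 AM UTC.
Add 8 hours 36 minutes leg 2 → 2:43 PM UTC.
Port Linden is UTC+5:30, so local arrival = 2:43 PM + 5:30 = 8:13 PM on Aug 10.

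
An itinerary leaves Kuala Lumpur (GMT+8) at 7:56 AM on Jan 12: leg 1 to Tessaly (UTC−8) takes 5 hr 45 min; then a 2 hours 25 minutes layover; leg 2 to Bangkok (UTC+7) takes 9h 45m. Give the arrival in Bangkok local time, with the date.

12:51 AM on January 13

Convert departure to UTC: 7:56 AM − 8:00 = 11:56 PM UTC on Jan 11.
Add 5 hours 45 minutes leg 1 → 5:41 AM UTC (Jan 12).
Add 2 hours 25 minutes layover in Tessaly → 8:06 AM UTC.
Add 9 hours 45 minutes leg 2 → 5:51 PM UTC.
Bangkok is UTC+7:00, so local arrival = 5:51 PM + 7:00 = 12:51 AM on Jan 13.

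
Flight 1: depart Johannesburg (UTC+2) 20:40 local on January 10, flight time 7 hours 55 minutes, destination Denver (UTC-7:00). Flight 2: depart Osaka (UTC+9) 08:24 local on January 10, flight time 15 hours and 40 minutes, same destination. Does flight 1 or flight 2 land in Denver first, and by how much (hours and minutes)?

Flight 1 in UTC: 20:40 − 2:00 = 18:40 on Jan 10.
+7 hours and 55 minutes → arrive 02:35 UTC on Jan 11.
Flight 2 in UTC: 08:24 − 9:00 = 23:24 on Jan 9.
+15 hours 40 minutes → arrive 15:04 UTC on Jan 10.
Flight 2 lands earlier by 11 hours 31 minutes.

the second, by 11 hours 31 minutes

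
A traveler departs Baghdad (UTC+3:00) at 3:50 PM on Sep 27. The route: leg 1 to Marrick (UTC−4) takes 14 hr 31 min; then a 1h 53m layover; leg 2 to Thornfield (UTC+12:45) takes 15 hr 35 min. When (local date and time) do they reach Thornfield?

Convert departure to UTC: 3:50 PM − 3:00 = 12:50 PM UTC on Sep 27.
Add 14 hours 31 minutes leg 1 → 3:21 AM UTC (Sep 28).
Add 1 hour 53 minutes layover in Marrick → 5:14 AM UTC.
Add 15 hours 35 minutes leg 2 → 8:49 PM UTC.
Thornfield is UTC+12:45, so local arrival = 8:49 PM + 12:45 = 9:34 AM on Sep 29.

9:34 AM on September 29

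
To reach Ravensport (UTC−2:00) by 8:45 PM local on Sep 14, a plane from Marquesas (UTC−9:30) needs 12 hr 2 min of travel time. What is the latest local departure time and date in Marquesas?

1:13 AM on Sep 14

Target arrival in UTC: 8:45 PM + 2:00 = 10:45 PM on Sep 14.
Subtract 12 hours and 2 minutes → departure 10:43 AM UTC on Sep 14.
Marquesas is UTC−9:30: 10:43 AM − 9:30 = 1:13 AM on Sep 14.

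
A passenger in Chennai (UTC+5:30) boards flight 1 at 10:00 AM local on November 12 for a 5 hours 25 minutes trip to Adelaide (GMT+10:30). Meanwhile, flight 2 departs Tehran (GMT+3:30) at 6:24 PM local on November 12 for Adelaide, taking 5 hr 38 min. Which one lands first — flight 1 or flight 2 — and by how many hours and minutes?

the first, by 10 hours 37 minutes

Flight 1 in UTC: 10:00 AM − 5:30 = 4:30 AM on Nov 12.
+5 hours 25 minutes → arrive 9:55 AM UTC on Nov 12.
Flight 2 in UTC: 6:24 PM − 3:30 = 2:54 PM on Nov 12.
+5 hours and 38 minutes → arrive 8:32 PM UTC on Nov 12.
Flight 1 lands earlier by 10 hours 37 minutes.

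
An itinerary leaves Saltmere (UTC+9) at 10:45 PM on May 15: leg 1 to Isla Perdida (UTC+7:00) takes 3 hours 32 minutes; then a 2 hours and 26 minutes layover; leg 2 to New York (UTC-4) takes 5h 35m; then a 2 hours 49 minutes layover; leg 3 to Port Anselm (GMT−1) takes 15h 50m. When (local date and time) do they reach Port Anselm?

6:57 PM on May 16

Convert departure to UTC: 10:45 PM − 9:00 = 1:45 PM UTC on May 15.
Add 3 hours and 32 minutes leg 1 → 5:17 PM UTC.
Add 2 hours and 26 minutes layover in Isla Perdida → 7:43 PM UTC.
Add 5 hours and 35 minutes leg 2 → 1:18 AM UTC (May 16).
Add 2 hours 49 minutes layover in New York → 4:07 AM UTC.
Add 15 hours 50 minutes leg 3 → 7:57 PM UTC.
Port Anselm is UTC−1:00, so local arrival = 7:57 PM − 1:00 = 6:57 PM on May 16.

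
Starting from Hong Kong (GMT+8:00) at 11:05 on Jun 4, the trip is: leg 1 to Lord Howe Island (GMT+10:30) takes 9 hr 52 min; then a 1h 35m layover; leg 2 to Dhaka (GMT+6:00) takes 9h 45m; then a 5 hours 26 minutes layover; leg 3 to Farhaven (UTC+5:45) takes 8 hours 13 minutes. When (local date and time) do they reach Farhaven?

Convert departure to UTC: 11:05 − 8:00 = 03:05 UTC on Jun 4.
Add 9 hours and 52 minutes leg 1 → 12:57 UTC.
Add 1 hour and 35 minutes layover in Lord Howe Island → 14:32 UTC.
Add 9 hours 45 minutes leg 2 → 00:17 UTC (Jun 5).
Add 5 hours 26 minutes layover in Dhaka → 05:43 UTC.
Add 8 hours and 13 minutes leg 3 → 13:56 UTC.
Farhaven is UTC+5:45, so local arrival = 13:56 + 5:45 = 19:41 on Jun 5.

19:41 on Jun 5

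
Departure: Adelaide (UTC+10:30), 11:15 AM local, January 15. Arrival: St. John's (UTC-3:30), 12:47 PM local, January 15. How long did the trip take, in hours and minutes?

Departure in UTC: 11:15 AM − 10:30 = 12:45 AM on Jan 15.
Arrival in UTC: 12:47 PM + 3:30 = 4:17 PM on Jan 15.
Elapsed = 4:17 PM − 12:45 AM = 15 hours 32 minutes.

15 hours 32 minutes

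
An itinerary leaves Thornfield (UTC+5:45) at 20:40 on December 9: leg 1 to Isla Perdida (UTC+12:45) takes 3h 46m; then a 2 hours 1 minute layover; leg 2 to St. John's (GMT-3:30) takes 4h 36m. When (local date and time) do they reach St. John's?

21:48 on December 9

Convert departure to UTC: 20:40 − 5:45 = 14:55 UTC on Dec 9.
Add 3 hours 46 minutes leg 1 → 18:41 UTC.
Add 2 hours and 1 minute layover in Isla Perdida → 20:42 UTC.
Add 4 hours and 36 minutes leg 2 → 01:18 UTC (Dec 10).
St. John's is UTC−3:30, so local arrival = 01:18 − 3:30 = 21:48 on Dec 9.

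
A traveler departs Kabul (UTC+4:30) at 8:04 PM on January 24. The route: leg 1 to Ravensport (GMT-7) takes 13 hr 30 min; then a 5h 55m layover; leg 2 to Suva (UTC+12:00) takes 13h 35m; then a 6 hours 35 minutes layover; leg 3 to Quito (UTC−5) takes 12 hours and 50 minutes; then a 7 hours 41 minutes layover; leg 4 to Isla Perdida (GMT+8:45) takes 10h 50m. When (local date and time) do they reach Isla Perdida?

Convert departure to UTC: 8:04 PM − 4:30 = 3:34 PM UTC on Jan 24.
Add 13 hours and 30 minutes leg 1 → 5:04 AM UTC (Jan 25).
Add 5 hours and 55 minutes layover in Ravensport → 10:59 AM UTC.
Add 13 hours and 35 minutes leg 2 → 12:34 AM UTC (Jan 26).
Add 6 hours 35 minutes layover in Suva → 7:09 AM UTC.
Add 12 hours 50 minutes leg 3 → 7:59 PM UTC.
Add 7 hours 41 minutes layover in Quito → 3:40 AM UTC (Jan 27).
Add 10 hours and 50 minutes leg 4 → 2:30 PM UTC.
Isla Perdida is UTC+8:45, so local arrival = 2:30 PM + 8:45 = 11:15 PM on Jan 27.

11:15 PM on Jan 27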